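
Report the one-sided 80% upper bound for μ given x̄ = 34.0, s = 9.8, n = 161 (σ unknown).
μ ≤ 34.65

Upper bound (one-sided):
t* = 0.844 (one-sided for 80%)
Upper bound = x̄ + t* · s/√n = 34.0 + 0.844 · 9.8/√161 = 34.65

We are 80% confident that μ ≤ 34.65.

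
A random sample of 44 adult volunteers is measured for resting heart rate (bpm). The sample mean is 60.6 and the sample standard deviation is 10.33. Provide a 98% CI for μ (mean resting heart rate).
(56.84, 64.36)

t-interval (σ unknown):
df = n - 1 = 43
t* = 2.416 for 98% confidence

Margin of error = t* · s/√n = 2.416 · 10.33/√44 = 3.76

CI: (56.84, 64.36)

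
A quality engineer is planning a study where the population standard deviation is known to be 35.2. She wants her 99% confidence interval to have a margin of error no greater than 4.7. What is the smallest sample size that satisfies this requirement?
n ≥ 373

For margin E ≤ 4.7:
n ≥ (z* · σ / E)²
n ≥ (2.576 · 35.2 / 4.7)²
n ≥ 372.20

Minimum n = 373 (rounding up)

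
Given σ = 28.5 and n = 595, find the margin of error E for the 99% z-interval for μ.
Margin of error = 3.01

Margin of error = z* · σ/√n
= 2.576 · 28.5/√595
= 2.576 · 28.5/24.3926
= 3.01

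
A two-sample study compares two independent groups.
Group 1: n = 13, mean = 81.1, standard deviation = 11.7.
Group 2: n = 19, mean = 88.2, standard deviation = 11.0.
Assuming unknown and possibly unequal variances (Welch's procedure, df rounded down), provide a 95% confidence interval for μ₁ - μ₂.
(-15.58, 1.38)

Difference: x̄₁ - x̄₂ = -7.10
SE = √(s₁²/n₁ + s₂²/n₂) = √(11.7²/13 + 11.0²/19) = 4.1108
df = 24.85 → 24 (Welch–Satterthwaite, rounded down)
t* = 2.064

CI: -7.10 ± 2.064 · 4.1108 = -7.10 ± 8.48 = (-15.58, 1.38)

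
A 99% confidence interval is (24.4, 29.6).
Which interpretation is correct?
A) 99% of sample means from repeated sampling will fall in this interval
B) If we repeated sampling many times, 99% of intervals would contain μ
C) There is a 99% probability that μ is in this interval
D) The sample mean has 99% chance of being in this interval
B

A) Wrong — coverage applies to intervals containing μ, not to future x̄ values.
B) Correct — this is the frequentist long-run coverage interpretation.
C) Wrong — μ is fixed; the randomness lives in the interval, not in μ.
D) Wrong — x̄ is observed and sits in the interval by construction.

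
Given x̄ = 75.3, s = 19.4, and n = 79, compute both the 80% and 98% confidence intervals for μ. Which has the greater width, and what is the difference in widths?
98% CI is wider by 4.73

df = 78
80% CI: t* = 1.292, (72.48, 78.12), width = 2 · t* · s/√n = 5.64
98% CI: t* = 2.375, (70.12, 80.48), width = 2 · t* · s/√n = 10.37

The 98% CI is wider by 10.37 - 5.64 = 4.73.
Higher confidence requires a wider interval.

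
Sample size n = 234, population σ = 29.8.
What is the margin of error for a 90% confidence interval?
Margin of error = 3.20

Margin of error = z* · σ/√n
= 1.645 · 29.8/√234
= 1.645 · 29.8/15.2971
= 3.20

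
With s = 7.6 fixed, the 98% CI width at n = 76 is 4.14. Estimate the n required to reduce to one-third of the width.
n ≈ 684

CI width ∝ 1/√n
To reduce width by factor 3, need √n to grow by 3 → need 3² = 9 times as many samples.

Current: n = 76, width = 4.14
New: n = 684, width ≈ 1.36

Width reduced by factor of 4.14/1.36 = 3.04.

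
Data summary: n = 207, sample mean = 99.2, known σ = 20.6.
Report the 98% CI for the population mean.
(95.87, 102.53)

z-interval (σ known):
z* = 2.326 for 98% confidence

Margin of error = z* · σ/√n = 2.326 · 20.6/√207 = 3.33

CI: (99.2 - 3.33, 99.2 + 3.33) = (95.87, 102.53)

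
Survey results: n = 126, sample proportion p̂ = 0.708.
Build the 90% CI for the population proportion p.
(0.641, 0.775)

Proportion CI:
SE = √(p̂(1-p̂)/n) = √(0.708 · 0.292 / 126) = 0.04051

z* = 1.645
Margin = z* · SE = 1.645 · 0.04051 = 0.0666

CI: 0.708 ± 0.0666 = (0.641, 0.775)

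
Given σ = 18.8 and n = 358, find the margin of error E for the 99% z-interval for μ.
Margin of error = 2.56

Margin of error = z* · σ/√n
= 2.576 · 18.8/√358
= 2.576 · 18.8/18.9209
= 2.56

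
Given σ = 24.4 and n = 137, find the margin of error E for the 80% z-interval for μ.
Margin of error = 2.67

Margin of error = z* · σ/√n
= 1.282 · 24.4/√137
= 1.282 · 24.4/11.7047
= 2.67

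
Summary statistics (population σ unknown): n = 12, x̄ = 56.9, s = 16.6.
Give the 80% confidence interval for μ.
(50.37, 63.43)

t-interval (σ unknown):
df = n - 1 = 11
t* = 1.363 for 80% confidence

Margin of error = t* · s/√n = 1.363 · 16.6/√12 = 6.53

CI: (50.37, 63.43)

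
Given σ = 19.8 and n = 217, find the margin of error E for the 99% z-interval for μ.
Margin of error = 3.46

Margin of error = z* · σ/√n
= 2.576 · 19.8/√217
= 2.576 · 19.8/14.7309
= 3.46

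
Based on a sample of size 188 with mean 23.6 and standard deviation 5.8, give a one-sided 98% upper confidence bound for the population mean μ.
μ ≤ 24.47

Upper bound (one-sided):
t* = 2.068 (one-sided for 98%)
Upper bound = x̄ + t* · s/√n = 23.6 + 2.068 · 5.8/√188 = 24.47

We are 98% confident that μ ≤ 24.47.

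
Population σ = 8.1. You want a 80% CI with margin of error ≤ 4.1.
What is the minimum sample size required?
n ≥ 7

For margin E ≤ 4.1:
n ≥ (z* · σ / E)²
n ≥ (1.282 · 8.1 / 4.1)²
n ≥ 6.41

Minimum n = 7 (rounding up)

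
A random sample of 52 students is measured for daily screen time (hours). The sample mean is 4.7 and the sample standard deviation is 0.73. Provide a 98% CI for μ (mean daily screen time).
(4.46, 4.94)

t-interval (σ unknown):
df = n - 1 = 51
t* = 2.402 for 98% confidence

Margin of error = t* · s/√n = 2.402 · 0.73/√52 = 0.24

CI: (4.46, 4.94)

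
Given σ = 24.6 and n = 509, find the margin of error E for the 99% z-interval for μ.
Margin of error = 2.81

Margin of error = z* · σ/√n
= 2.576 · 24.6/√509
= 2.576 · 24.6/22.5610
= 2.81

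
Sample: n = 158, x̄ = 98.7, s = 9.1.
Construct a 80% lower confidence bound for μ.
μ ≥ 98.09

Lower bound (one-sided):
t* = 0.844 (one-sided for 80%)
Lower bound = x̄ - t* · s/√n = 98.7 - 0.844 · 9.1/√158 = 98.09

We are 80% confident that μ ≥ 98.09.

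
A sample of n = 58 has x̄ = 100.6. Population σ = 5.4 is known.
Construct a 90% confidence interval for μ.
(99.43, 101.77)

z-interval (σ known):
z* = 1.645 for 90% confidence

Margin of error = z* · σ/√n = 1.645 · 5.4/√58 = 1.17

CI: (100.6 - 1.17, 100.6 + 1.17) = (99.43, 101.77)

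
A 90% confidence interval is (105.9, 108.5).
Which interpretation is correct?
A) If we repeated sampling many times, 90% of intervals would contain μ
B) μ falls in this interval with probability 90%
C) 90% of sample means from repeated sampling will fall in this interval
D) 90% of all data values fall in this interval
A

A) Correct — this is the frequentist long-run coverage interpretation.
B) Wrong — μ is fixed; the randomness lives in the interval, not in μ.
C) Wrong — coverage applies to intervals containing μ, not to future x̄ values.
D) Wrong — a CI is about the parameter μ, not individual data values.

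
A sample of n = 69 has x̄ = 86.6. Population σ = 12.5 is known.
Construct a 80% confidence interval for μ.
(84.67, 88.53)

z-interval (σ known):
z* = 1.282 for 80% confidence

Margin of error = z* · σ/√n = 1.282 · 12.5/√69 = 1.93

CI: (86.6 - 1.93, 86.6 + 1.93) = (84.67, 88.53)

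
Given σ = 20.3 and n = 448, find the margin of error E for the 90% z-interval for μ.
Margin of error = 1.58

Margin of error = z* · σ/√n
= 1.645 · 20.3/√448
= 1.645 · 20.3/21.1660
= 1.58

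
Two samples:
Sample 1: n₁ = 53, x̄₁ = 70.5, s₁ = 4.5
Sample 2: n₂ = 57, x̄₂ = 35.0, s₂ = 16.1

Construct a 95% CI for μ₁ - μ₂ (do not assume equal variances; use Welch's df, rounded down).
(31.07, 39.93)

Difference: x̄₁ - x̄₂ = 35.50
SE = √(s₁²/n₁ + s₂²/n₂) = √(4.5²/53 + 16.1²/57) = 2.2203
df = 65.31 → 65 (Welch–Satterthwaite, rounded down)
t* = 1.997

CI: 35.50 ± 1.997 · 2.2203 = 35.50 ± 4.43 = (31.07, 39.93)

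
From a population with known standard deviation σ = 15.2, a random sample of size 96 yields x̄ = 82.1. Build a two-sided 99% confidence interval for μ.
(78.10, 86.10)

z-interval (σ known):
z* = 2.576 for 99% confidence

Margin of error = z* · σ/√n = 2.576 · 15.2/√96 = 4.00

CI: (82.1 - 4.00, 82.1 + 4.00) = (78.10, 86.10)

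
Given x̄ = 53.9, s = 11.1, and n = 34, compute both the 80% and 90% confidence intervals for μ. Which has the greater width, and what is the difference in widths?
90% CI is wider by 1.46

df = 33
80% CI: t* = 1.308, (51.41, 56.39), width = 2 · t* · s/√n = 4.98
90% CI: t* = 1.692, (50.68, 57.12), width = 2 · t* · s/√n = 6.44

The 90% CI is wider by 6.44 - 4.98 = 1.46.
Higher confidence requires a wider interval.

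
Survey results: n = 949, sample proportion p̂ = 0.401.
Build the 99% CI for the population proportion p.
(0.360, 0.442)

Proportion CI:
SE = √(p̂(1-p̂)/n) = √(0.401 · 0.599 / 949) = 0.01591

z* = 2.576
Margin = z* · SE = 2.576 · 0.01591 = 0.0410

CI: 0.401 ± 0.0410 = (0.360, 0.442)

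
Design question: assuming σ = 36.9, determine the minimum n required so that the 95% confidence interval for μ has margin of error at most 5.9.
n ≥ 151

For margin E ≤ 5.9:
n ≥ (z* · σ / E)²
n ≥ (1.960 · 36.9 / 5.9)²
n ≥ 150.27

Minimum n = 151 (rounding up)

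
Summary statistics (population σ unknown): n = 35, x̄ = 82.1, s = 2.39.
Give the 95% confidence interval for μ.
(81.28, 82.92)

t-interval (σ unknown):
df = n - 1 = 34
t* = 2.032 for 95% confidence

Margin of error = t* · s/√n = 2.032 · 2.39/√35 = 0.82

CI: (81.28, 82.92)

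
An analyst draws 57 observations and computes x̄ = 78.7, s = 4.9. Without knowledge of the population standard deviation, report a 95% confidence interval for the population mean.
(77.40, 80.00)

t-interval (σ unknown):
df = n - 1 = 56
t* = 2.003 for 95% confidence

Margin of error = t* · s/√n = 2.003 · 4.9/√57 = 1.30

CI: (77.40, 80.00)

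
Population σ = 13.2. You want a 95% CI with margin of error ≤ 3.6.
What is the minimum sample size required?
n ≥ 52

For margin E ≤ 3.6:
n ≥ (z* · σ / E)²
n ≥ (1.960 · 13.2 / 3.6)²
n ≥ 51.65

Minimum n = 52 (rounding up)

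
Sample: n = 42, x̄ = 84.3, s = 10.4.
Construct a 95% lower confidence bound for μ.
μ ≥ 81.60

Lower bound (one-sided):
t* = 1.683 (one-sided for 95%)
Lower bound = x̄ - t* · s/√n = 84.3 - 1.683 · 10.4/√42 = 81.60

We are 95% confident that μ ≥ 81.60.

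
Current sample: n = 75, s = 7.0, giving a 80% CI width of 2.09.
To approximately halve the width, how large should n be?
n ≈ 300

CI width ∝ 1/√n
To reduce width by factor 2, need √n to grow by 2 → need 2² = 4 times as many samples.

Current: n = 75, width = 2.09
New: n = 300, width ≈ 1.04

Width reduced by factor of 2.09/1.04 = 2.01.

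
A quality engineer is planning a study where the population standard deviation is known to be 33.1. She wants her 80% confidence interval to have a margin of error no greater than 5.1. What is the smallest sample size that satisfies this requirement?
n ≥ 70

For margin E ≤ 5.1:
n ≥ (z* · σ / E)²
n ≥ (1.282 · 33.1 / 5.1)²
n ≥ 69.23

Minimum n = 70 (rounding up)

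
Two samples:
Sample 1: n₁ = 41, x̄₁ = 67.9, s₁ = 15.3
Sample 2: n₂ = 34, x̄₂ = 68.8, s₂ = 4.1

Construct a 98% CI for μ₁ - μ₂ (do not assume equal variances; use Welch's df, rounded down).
(-6.90, 5.10)

Difference: x̄₁ - x̄₂ = -0.90
SE = √(s₁²/n₁ + s₂²/n₂) = √(15.3²/41 + 4.1²/34) = 2.4908
df = 46.80 → 46 (Welch–Satterthwaite, rounded down)
t* = 2.410

CI: -0.90 ± 2.410 · 2.4908 = -0.90 ± 6.00 = (-6.90, 5.10)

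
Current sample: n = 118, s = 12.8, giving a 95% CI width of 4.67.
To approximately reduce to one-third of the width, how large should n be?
n ≈ 1062

CI width ∝ 1/√n
To reduce width by factor 3, need √n to grow by 3 → need 3² = 9 times as many samples.

Current: n = 118, width = 4.67
New: n = 1062, width ≈ 1.54

Width reduced by factor of 4.67/1.54 = 3.03.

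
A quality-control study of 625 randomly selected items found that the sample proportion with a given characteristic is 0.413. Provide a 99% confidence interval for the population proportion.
(0.362, 0.464)

Proportion CI:
SE = √(p̂(1-p̂)/n) = √(0.413 · 0.587 / 625) = 0.01969

z* = 2.576
Margin = z* · SE = 2.576 · 0.01969 = 0.0507

CI: 0.413 ± 0.0507 = (0.362, 0.464)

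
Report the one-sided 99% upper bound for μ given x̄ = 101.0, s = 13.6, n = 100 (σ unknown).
μ ≤ 104.22

Upper bound (one-sided):
t* = 2.365 (one-sided for 99%)
Upper bound = x̄ + t* · s/√n = 101.0 + 2.365 · 13.6/√100 = 104.22

We are 99% confident that μ ≤ 104.22.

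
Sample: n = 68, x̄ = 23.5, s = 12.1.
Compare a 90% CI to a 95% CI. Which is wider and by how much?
95% CI is wider by 0.96

df = 67
90% CI: t* = 1.668, (21.05, 25.95), width = 2 · t* · s/√n = 4.90
95% CI: t* = 1.996, (20.57, 26.43), width = 2 · t* · s/√n = 5.86

The 95% CI is wider by 5.86 - 4.90 = 0.96.
Higher confidence requires a wider interval.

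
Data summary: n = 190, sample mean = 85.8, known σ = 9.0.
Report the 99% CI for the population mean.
(84.12, 87.48)

z-interval (σ known):
z* = 2.576 for 99% confidence

Margin of error = z* · σ/√n = 2.576 · 9.0/√190 = 1.68

CI: (85.8 - 1.68, 85.8 + 1.68) = (84.12, 87.48)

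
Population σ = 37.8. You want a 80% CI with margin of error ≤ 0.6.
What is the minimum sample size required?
n ≥ 6524

For margin E ≤ 0.6:
n ≥ (z* · σ / E)²
n ≥ (1.282 · 37.8 / 0.6)²
n ≥ 6523.15

Minimum n = 6524 (rounding up)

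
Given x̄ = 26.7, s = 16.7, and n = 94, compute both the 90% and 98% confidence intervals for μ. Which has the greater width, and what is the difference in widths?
98% CI is wider by 2.43

df = 93
90% CI: t* = 1.661, (23.84, 29.56), width = 2 · t* · s/√n = 5.72
98% CI: t* = 2.367, (22.62, 30.78), width = 2 · t* · s/√n = 8.15

The 98% CI is wider by 8.15 - 5.72 = 2.43.
Higher confidence requires a wider interval.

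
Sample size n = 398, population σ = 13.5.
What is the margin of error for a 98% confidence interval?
Margin of error = 1.57

Margin of error = z* · σ/√n
= 2.326 · 13.5/√398
= 2.326 · 13.5/19.9499
= 1.57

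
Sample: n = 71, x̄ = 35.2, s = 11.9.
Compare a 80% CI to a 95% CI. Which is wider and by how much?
95% CI is wider by 1.98

df = 70
80% CI: t* = 1.294, (33.37, 37.03), width = 2 · t* · s/√n = 3.65
95% CI: t* = 1.994, (32.38, 38.02), width = 2 · t* · s/√n = 5.63

The 95% CI is wider by 5.63 - 3.65 = 1.98.
Higher confidence requires a wider interval.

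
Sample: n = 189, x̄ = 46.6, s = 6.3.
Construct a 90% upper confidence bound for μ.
μ ≤ 47.19

Upper bound (one-sided):
t* = 1.286 (one-sided for 90%)
Upper bound = x̄ + t* · s/√n = 46.6 + 1.286 · 6.3/√189 = 47.19

We are 90% confident that μ ≤ 47.19.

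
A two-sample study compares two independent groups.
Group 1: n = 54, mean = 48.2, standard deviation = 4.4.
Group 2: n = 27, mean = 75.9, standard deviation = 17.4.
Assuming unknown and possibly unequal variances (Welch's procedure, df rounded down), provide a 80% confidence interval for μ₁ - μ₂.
(-32.17, -23.23)

Difference: x̄₁ - x̄₂ = -27.70
SE = √(s₁²/n₁ + s₂²/n₂) = √(4.4²/54 + 17.4²/27) = 3.4017
df = 27.68 → 27 (Welch–Satterthwaite, rounded down)
t* = 1.314

CI: -27.70 ± 1.314 · 3.4017 = -27.70 ± 4.47 = (-32.17, -23.23)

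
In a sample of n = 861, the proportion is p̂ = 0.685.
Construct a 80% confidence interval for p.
(0.665, 0.705)

Proportion CI:
SE = √(p̂(1-p̂)/n) = √(0.685 · 0.315 / 861) = 0.01583

z* = 1.282
Margin = z* · SE = 1.282 · 0.01583 = 0.0203

CI: 0.685 ± 0.0203 = (0.665, 0.705)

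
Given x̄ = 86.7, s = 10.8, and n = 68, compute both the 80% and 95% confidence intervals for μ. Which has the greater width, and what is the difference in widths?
95% CI is wider by 1.84

df = 67
80% CI: t* = 1.294, (85.01, 88.39), width = 2 · t* · s/√n = 3.39
95% CI: t* = 1.996, (84.09, 89.31), width = 2 · t* · s/√n = 5.23

The 95% CI is wider by 5.23 - 3.39 = 1.84.
Higher confidence requires a wider interval.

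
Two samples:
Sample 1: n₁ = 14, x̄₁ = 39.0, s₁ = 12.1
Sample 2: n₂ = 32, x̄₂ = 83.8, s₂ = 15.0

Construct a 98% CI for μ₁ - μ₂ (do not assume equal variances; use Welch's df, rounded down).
(-55.08, -34.52)

Difference: x̄₁ - x̄₂ = -44.80
SE = √(s₁²/n₁ + s₂²/n₂) = √(12.1²/14 + 15.0²/32) = 4.1820
df = 30.56 → 30 (Welch–Satterthwaite, rounded down)
t* = 2.457

CI: -44.80 ± 2.457 · 4.1820 = -44.80 ± 10.28 = (-55.08, -34.52)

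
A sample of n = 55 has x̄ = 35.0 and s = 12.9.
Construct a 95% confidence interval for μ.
(31.51, 38.49)

t-interval (σ unknown):
df = n - 1 = 54
t* = 2.005 for 95% confidence

Margin of error = t* · s/√n = 2.005 · 12.9/√55 = 3.49

CI: (31.51, 38.49)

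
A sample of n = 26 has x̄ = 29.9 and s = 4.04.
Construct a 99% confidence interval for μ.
(27.69, 32.11)

t-interval (σ unknown):
df = n - 1 = 25
t* = 2.787 for 99% confidence

Margin of error = t* · s/√n = 2.787 · 4.04/√26 = 2.21

CI: (27.69, 32.11)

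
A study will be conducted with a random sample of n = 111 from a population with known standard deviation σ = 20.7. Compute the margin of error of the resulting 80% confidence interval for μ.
Margin of error = 2.52

Margin of error = z* · σ/√n
= 1.282 · 20.7/√111
= 1.282 · 20.7/10.5357
= 2.52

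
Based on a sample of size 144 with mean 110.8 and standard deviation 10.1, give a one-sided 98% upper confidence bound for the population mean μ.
μ ≤ 112.54

Upper bound (one-sided):
t* = 2.073 (one-sided for 98%)
Upper bound = x̄ + t* · s/√n = 110.8 + 2.073 · 10.1/√144 = 112.54

We are 98% confident that μ ≤ 112.54.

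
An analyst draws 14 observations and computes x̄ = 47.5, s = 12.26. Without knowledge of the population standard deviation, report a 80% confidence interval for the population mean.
(43.08, 51.92)

t-interval (σ unknown):
df = n - 1 = 13
t* = 1.350 for 80% confidence

Margin of error = t* · s/√n = 1.350 · 12.26/√14 = 4.42

CI: (43.08, 51.92)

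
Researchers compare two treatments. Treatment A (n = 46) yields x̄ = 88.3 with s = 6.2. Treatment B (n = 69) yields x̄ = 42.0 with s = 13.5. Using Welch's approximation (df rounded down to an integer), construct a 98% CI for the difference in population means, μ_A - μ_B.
(41.89, 50.71)

Difference: x̄₁ - x̄₂ = 46.30
SE = √(s₁²/n₁ + s₂²/n₂) = √(6.2²/46 + 13.5²/69) = 1.8647
df = 102.35 → 102 (Welch–Satterthwaite, rounded down)
t* = 2.363

CI: 46.30 ± 2.363 · 1.8647 = 46.30 ± 4.41 = (41.89, 50.71)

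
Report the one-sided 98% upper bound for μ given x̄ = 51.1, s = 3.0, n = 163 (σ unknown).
μ ≤ 51.59

Upper bound (one-sided):
t* = 2.070 (one-sided for 98%)
Upper bound = x̄ + t* · s/√n = 51.1 + 2.070 · 3.0/√163 = 51.59

We are 98% confident that μ ≤ 51.59.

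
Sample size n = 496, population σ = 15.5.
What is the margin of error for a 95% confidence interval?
Margin of error = 1.36

Margin of error = z* · σ/√n
= 1.960 · 15.5/√496
= 1.960 · 15.5/22.2711
= 1.36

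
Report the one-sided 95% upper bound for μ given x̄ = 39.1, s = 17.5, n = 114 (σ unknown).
μ ≤ 41.82

Upper bound (one-sided):
t* = 1.658 (one-sided for 95%)
Upper bound = x̄ + t* · s/√n = 39.1 + 1.658 · 17.5/√114 = 41.82

We are 95% confident that μ ≤ 41.82.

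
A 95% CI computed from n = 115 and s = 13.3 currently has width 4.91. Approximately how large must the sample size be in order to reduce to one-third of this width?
n ≈ 1035

CI width ∝ 1/√n
To reduce width by factor 3, need √n to grow by 3 → need 3² = 9 times as many samples.

Current: n = 115, width = 4.91
New: n = 1035, width ≈ 1.62

Width reduced by factor of 4.91/1.62 = 3.03.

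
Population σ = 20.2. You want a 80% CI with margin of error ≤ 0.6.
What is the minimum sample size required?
n ≥ 1863

For margin E ≤ 0.6:
n ≥ (z* · σ / E)²
n ≥ (1.282 · 20.2 / 0.6)²
n ≥ 1862.84

Minimum n = 1863 (rounding up)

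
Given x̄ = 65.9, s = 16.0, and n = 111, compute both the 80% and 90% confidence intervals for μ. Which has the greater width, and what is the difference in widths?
90% CI is wider by 1.12

df = 110
80% CI: t* = 1.289, (63.94, 67.86), width = 2 · t* · s/√n = 3.92
90% CI: t* = 1.659, (63.38, 68.42), width = 2 · t* · s/√n = 5.04

The 90% CI is wider by 5.04 - 3.92 = 1.12.
Higher confidence requires a wider interval.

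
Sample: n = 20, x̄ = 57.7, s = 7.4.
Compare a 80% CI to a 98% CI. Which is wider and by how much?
98% CI is wider by 4.01

df = 19
80% CI: t* = 1.328, (55.50, 59.90), width = 2 · t* · s/√n = 4.39
98% CI: t* = 2.539, (53.50, 61.90), width = 2 · t* · s/√n = 8.40

The 98% CI is wider by 8.40 - 4.39 = 4.01.
Higher confidence requires a wider interval.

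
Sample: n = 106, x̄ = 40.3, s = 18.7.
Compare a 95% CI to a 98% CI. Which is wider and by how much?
98% CI is wider by 1.38

df = 105
95% CI: t* = 1.983, (36.70, 43.90), width = 2 · t* · s/√n = 7.20
98% CI: t* = 2.362, (36.01, 44.59), width = 2 · t* · s/√n = 8.58

The 98% CI is wider by 8.58 - 7.20 = 1.38.
Higher confidence requires a wider interval.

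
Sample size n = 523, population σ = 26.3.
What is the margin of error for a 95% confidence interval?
Margin of error = 2.25

Margin of error = z* · σ/√n
= 1.960 · 26.3/√523
= 1.960 · 26.3/22.8692
= 2.25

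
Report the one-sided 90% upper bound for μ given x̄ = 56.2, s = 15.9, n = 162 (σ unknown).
μ ≤ 57.81

Upper bound (one-sided):
t* = 1.287 (one-sided for 90%)
Upper bound = x̄ + t* · s/√n = 56.2 + 1.287 · 15.9/√162 = 57.81

We are 90% confident that μ ≤ 57.81.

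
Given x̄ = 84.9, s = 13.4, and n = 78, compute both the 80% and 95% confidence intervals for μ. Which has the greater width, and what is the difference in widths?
95% CI is wider by 2.12

df = 77
80% CI: t* = 1.293, (82.94, 86.86), width = 2 · t* · s/√n = 3.92
95% CI: t* = 1.991, (81.88, 87.92), width = 2 · t* · s/√n = 6.04

The 95% CI is wider by 6.04 - 3.92 = 2.12.
Higher confidence requires a wider interval.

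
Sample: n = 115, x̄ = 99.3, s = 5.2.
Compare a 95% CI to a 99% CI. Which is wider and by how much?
99% CI is wider by 0.62

df = 114
95% CI: t* = 1.981, (98.34, 100.26), width = 2 · t* · s/√n = 1.92
99% CI: t* = 2.620, (98.03, 100.57), width = 2 · t* · s/√n = 2.54

The 99% CI is wider by 2.54 - 1.92 = 0.62.
Higher confidence requires a wider interval.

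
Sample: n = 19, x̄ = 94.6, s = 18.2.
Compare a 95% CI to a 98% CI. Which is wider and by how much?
98% CI is wider by 3.77

df = 18
95% CI: t* = 2.101, (85.83, 103.37), width = 2 · t* · s/√n = 17.54
98% CI: t* = 2.552, (83.94, 105.26), width = 2 · t* · s/√n = 21.31

The 98% CI is wider by 21.31 - 17.54 = 3.77.
Higher confidence requires a wider interval.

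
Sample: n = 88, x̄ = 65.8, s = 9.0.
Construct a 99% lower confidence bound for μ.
μ ≥ 63.53

Lower bound (one-sided):
t* = 2.370 (one-sided for 99%)
Lower bound = x̄ - t* · s/√n = 65.8 - 2.370 · 9.0/√88 = 63.53

We are 99% confident that μ ≥ 63.53.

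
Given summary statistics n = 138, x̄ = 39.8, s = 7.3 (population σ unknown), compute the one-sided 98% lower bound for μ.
μ ≥ 38.51

Lower bound (one-sided):
t* = 2.073 (one-sided for 98%)
Lower bound = x̄ - t* · s/√n = 39.8 - 2.073 · 7.3/√138 = 38.51

We are 98% confident that μ ≥ 38.51.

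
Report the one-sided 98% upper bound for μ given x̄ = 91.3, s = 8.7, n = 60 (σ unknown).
μ ≤ 93.66

Upper bound (one-sided):
t* = 2.100 (one-sided for 98%)
Upper bound = x̄ + t* · s/√n = 91.3 + 2.100 · 8.7/√60 = 93.66

We are 98% confident that μ ≤ 93.66.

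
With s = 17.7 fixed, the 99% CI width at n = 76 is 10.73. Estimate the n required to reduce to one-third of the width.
n ≈ 684

CI width ∝ 1/√n
To reduce width by factor 3, need √n to grow by 3 → need 3² = 9 times as many samples.

Current: n = 76, width = 10.73
New: n = 684, width ≈ 3.50

Width reduced by factor of 10.73/3.50 = 3.07.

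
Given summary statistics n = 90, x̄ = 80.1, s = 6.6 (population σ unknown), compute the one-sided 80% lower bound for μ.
μ ≥ 79.51

Lower bound (one-sided):
t* = 0.846 (one-sided for 80%)
Lower bound = x̄ - t* · s/√n = 80.1 - 0.846 · 6.6/√90 = 79.51

We are 80% confident that μ ≥ 79.51.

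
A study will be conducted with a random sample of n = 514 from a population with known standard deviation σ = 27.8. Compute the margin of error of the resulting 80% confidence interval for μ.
Margin of error = 1.57

Margin of error = z* · σ/√n
= 1.282 · 27.8/√514
= 1.282 · 27.8/22.6716
= 1.57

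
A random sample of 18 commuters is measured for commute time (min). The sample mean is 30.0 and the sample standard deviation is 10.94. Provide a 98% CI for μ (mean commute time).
(23.38, 36.62)

t-interval (σ unknown):
df = n - 1 = 17
t* = 2.567 for 98% confidence

Margin of error = t* · s/√n = 2.567 · 10.94/√18 = 6.62

CI: (23.38, 36.62)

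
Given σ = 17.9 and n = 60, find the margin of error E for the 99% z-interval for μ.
Margin of error = 5.95

Margin of error = z* · σ/√n
= 2.576 · 17.9/√60
= 2.576 · 17.9/7.7460
= 5.95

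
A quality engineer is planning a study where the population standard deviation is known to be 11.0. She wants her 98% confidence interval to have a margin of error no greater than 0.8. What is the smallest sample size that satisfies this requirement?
n ≥ 1023

For margin E ≤ 0.8:
n ≥ (z* · σ / E)²
n ≥ (2.326 · 11.0 / 0.8)²
n ≥ 1022.88

Minimum n = 1023 (rounding up)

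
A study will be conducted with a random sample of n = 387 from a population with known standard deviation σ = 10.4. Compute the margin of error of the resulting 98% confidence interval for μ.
Margin of error = 1.23

Margin of error = z* · σ/√n
= 2.326 · 10.4/√387
= 2.326 · 10.4/19.6723
= 1.23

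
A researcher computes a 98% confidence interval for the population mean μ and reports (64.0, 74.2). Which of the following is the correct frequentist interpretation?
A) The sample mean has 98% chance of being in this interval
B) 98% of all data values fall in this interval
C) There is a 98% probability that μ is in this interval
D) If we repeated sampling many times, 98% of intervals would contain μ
D

A) Wrong — x̄ is observed and sits in the interval by construction.
B) Wrong — a CI is about the parameter μ, not individual data values.
C) Wrong — μ is fixed; the randomness lives in the interval, not in μ.
D) Correct — this is the frequentist long-run coverage interpretation.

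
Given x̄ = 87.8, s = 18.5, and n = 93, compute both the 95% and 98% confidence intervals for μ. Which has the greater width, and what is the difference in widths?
98% CI is wider by 1.47

df = 92
95% CI: t* = 1.986, (83.99, 91.61), width = 2 · t* · s/√n = 7.62
98% CI: t* = 2.368, (83.26, 92.34), width = 2 · t* · s/√n = 9.09

The 98% CI is wider by 9.09 - 7.62 = 1.47.
Higher confidence requires a wider interval.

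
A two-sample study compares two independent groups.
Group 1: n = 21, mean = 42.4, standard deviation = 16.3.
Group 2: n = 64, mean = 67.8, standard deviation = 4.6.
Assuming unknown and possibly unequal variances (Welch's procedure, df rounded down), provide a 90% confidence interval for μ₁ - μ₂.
(-31.60, -19.20)

Difference: x̄₁ - x̄₂ = -25.40
SE = √(s₁²/n₁ + s₂²/n₂) = √(16.3²/21 + 4.6²/64) = 3.6031
df = 21.05 → 21 (Welch–Satterthwaite, rounded down)
t* = 1.721

CI: -25.40 ± 1.721 · 3.6031 = -25.40 ± 6.20 = (-31.60, -19.20)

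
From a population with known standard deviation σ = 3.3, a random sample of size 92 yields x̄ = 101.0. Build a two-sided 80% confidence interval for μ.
(100.56, 101.44)

z-interval (σ known):
z* = 1.282 for 80% confidence

Margin of error = z* · σ/√n = 1.282 · 3.3/√92 = 0.44

CI: (101.0 - 0.44, 101.0 + 0.44) = (100.56, 101.44)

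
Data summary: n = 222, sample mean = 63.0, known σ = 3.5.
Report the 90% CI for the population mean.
(62.61, 63.39)

z-interval (σ known):
z* = 1.645 for 90% confidence

Margin of error = z* · σ/√n = 1.645 · 3.5/√222 = 0.39

CI: (63.0 - 0.39, 63.0 + 0.39) = (62.61, 63.39)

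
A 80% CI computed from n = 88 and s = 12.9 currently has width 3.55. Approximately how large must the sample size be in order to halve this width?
n ≈ 352

CI width ∝ 1/√n
To reduce width by factor 2, need √n to grow by 2 → need 2² = 4 times as many samples.

Current: n = 88, width = 3.55
New: n = 352, width ≈ 1.77

Width reduced by factor of 3.55/1.77 = 2.01.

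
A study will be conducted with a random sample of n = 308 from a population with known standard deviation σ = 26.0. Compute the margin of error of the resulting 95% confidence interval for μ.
Margin of error = 2.90

Margin of error = z* · σ/√n
= 1.960 · 26.0/√308
= 1.960 · 26.0/17.5499
= 2.90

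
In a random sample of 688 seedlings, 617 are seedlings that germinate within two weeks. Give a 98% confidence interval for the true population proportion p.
(0.870, 0.924)

Proportion CI:
p̂ = 617/688 = 0.89680
SE = √(p̂(1-p̂)/n) = √(0.89680 · 0.10320 / 688) = 0.01160

z* = 2.326
Margin = z* · SE = 2.326 · 0.01160 = 0.0270

CI: 0.89680 ± 0.0270 = (0.870, 0.924)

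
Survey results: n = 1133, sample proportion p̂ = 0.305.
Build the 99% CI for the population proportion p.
(0.270, 0.340)

Proportion CI:
SE = √(p̂(1-p̂)/n) = √(0.305 · 0.695 / 1133) = 0.01368

z* = 2.576
Margin = z* · SE = 2.576 · 0.01368 = 0.0352

CI: 0.305 ± 0.0352 = (0.270, 0.340)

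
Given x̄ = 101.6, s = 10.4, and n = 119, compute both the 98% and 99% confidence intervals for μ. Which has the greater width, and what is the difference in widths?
99% CI is wider by 0.49

df = 118
98% CI: t* = 2.358, (99.35, 103.85), width = 2 · t* · s/√n = 4.50
99% CI: t* = 2.618, (99.10, 104.10), width = 2 · t* · s/√n = 4.99

The 99% CI is wider by 4.99 - 4.50 = 0.49.
Higher confidence requires a wider interval.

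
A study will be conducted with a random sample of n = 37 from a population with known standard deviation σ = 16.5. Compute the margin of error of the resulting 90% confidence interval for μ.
Margin of error = 4.46

Margin of error = z* · σ/√n
= 1.645 · 16.5/√37
= 1.645 · 16.5/6.0828
= 4.46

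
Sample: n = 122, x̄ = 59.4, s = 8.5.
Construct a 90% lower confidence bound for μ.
μ ≥ 58.41

Lower bound (one-sided):
t* = 1.289 (one-sided for 90%)
Lower bound = x̄ - t* · s/√n = 59.4 - 1.289 · 8.5/√122 = 58.41

We are 90% confident that μ ≥ 58.41.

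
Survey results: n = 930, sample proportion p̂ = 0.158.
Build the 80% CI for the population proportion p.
(0.143, 0.173)

Proportion CI:
SE = √(p̂(1-p̂)/n) = √(0.158 · 0.842 / 930) = 0.01196

z* = 1.282
Margin = z* · SE = 1.282 · 0.01196 = 0.0153

CI: 0.158 ± 0.0153 = (0.143, 0.173)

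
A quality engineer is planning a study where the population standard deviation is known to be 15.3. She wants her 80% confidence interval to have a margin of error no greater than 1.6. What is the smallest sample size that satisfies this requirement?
n ≥ 151

For margin E ≤ 1.6:
n ≥ (z* · σ / E)²
n ≥ (1.282 · 15.3 / 1.6)²
n ≥ 150.29

Minimum n = 151 (rounding up)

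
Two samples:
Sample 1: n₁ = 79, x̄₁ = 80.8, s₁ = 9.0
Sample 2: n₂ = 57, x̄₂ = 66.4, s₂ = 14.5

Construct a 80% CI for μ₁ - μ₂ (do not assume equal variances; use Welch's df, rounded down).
(11.60, 17.20)

Difference: x̄₁ - x̄₂ = 14.40
SE = √(s₁²/n₁ + s₂²/n₂) = √(9.0²/79 + 14.5²/57) = 2.1712
df = 86.65 → 86 (Welch–Satterthwaite, rounded down)
t* = 1.291

CI: 14.40 ± 1.291 · 2.1712 = 14.40 ± 2.80 = (11.60, 17.20)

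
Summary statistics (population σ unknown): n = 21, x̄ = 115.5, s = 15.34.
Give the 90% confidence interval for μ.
(109.73, 121.27)

t-interval (σ unknown):
df = n - 1 = 20
t* = 1.725 for 90% confidence

Margin of error = t* · s/√n = 1.725 · 15.34/√21 = 5.77

CI: (109.73, 121.27)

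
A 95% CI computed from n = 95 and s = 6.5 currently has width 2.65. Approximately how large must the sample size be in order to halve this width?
n ≈ 380

CI width ∝ 1/√n
To reduce width by factor 2, need √n to grow by 2 → need 2² = 4 times as many samples.

Current: n = 95, width = 2.65
New: n = 380, width ≈ 1.31

Width reduced by factor of 2.65/1.31 = 2.02.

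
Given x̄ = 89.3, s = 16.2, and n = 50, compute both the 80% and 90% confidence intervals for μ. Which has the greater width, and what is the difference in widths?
90% CI is wider by 1.73

df = 49
80% CI: t* = 1.299, (86.32, 92.28), width = 2 · t* · s/√n = 5.95
90% CI: t* = 1.677, (85.46, 93.14), width = 2 · t* · s/√n = 7.68

The 90% CI is wider by 7.68 - 5.95 = 1.73.
Higher confidence requires a wider interval.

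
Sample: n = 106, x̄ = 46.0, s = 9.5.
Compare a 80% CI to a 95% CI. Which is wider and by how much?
95% CI is wider by 1.28

df = 105
80% CI: t* = 1.290, (44.81, 47.19), width = 2 · t* · s/√n = 2.38
95% CI: t* = 1.983, (44.17, 47.83), width = 2 · t* · s/√n = 3.66

The 95% CI is wider by 3.66 - 2.38 = 1.28.
Higher confidence requires a wider interval.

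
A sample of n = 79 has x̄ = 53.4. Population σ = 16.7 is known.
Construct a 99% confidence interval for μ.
(48.56, 58.24)

z-interval (σ known):
z* = 2.576 for 99% confidence

Margin of error = z* · σ/√n = 2.576 · 16.7/√79 = 4.84

CI: (53.4 - 4.84, 53.4 + 4.84) = (48.56, 58.24)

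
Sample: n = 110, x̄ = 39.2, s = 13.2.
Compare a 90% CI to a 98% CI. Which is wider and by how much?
98% CI is wider by 1.76

df = 109
90% CI: t* = 1.659, (37.11, 41.29), width = 2 · t* · s/√n = 4.18
98% CI: t* = 2.361, (36.23, 42.17), width = 2 · t* · s/√n = 5.94

The 98% CI is wider by 5.94 - 4.18 = 1.76.
Higher confidence requires a wider interval.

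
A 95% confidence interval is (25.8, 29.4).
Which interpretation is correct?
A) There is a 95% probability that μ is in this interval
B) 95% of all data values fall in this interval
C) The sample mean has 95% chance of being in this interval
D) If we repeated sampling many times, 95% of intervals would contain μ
D

A) Wrong — μ is fixed; the randomness lives in the interval, not in μ.
B) Wrong — a CI is about the parameter μ, not individual data values.
C) Wrong — x̄ is observed and sits in the interval by construction.
D) Correct — this is the frequentist long-run coverage interpretation.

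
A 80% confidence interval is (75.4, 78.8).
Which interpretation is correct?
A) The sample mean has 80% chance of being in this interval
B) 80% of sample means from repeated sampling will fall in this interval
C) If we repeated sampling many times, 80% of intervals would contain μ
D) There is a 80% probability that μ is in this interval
C

A) Wrong — x̄ is observed and sits in the interval by construction.
B) Wrong — coverage applies to intervals containing μ, not to future x̄ values.
C) Correct — this is the frequentist long-run coverage interpretation.
D) Wrong — μ is fixed; the randomness lives in the interval, not in μ.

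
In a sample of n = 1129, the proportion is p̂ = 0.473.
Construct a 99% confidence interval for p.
(0.435, 0.511)

Proportion CI:
SE = √(p̂(1-p̂)/n) = √(0.473 · 0.527 / 1129) = 0.01486

z* = 2.576
Margin = z* · SE = 2.576 · 0.01486 = 0.0383

CI: 0.473 ± 0.0383 = (0.435, 0.511)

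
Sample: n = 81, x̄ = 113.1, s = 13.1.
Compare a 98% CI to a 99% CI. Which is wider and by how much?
99% CI is wider by 0.77

df = 80
98% CI: t* = 2.374, (109.64, 116.56), width = 2 · t* · s/√n = 6.91
99% CI: t* = 2.639, (109.26, 116.94), width = 2 · t* · s/√n = 7.68

The 99% CI is wider by 7.68 - 6.91 = 0.77.
Higher confidence requires a wider interval.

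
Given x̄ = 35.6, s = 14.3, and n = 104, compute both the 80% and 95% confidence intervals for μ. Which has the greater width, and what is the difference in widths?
95% CI is wider by 1.94

df = 103
80% CI: t* = 1.290, (33.79, 37.41), width = 2 · t* · s/√n = 3.62
95% CI: t* = 1.983, (32.82, 38.38), width = 2 · t* · s/√n = 5.56

The 95% CI is wider by 5.56 - 3.62 = 1.94.
Higher confidence requires a wider interval.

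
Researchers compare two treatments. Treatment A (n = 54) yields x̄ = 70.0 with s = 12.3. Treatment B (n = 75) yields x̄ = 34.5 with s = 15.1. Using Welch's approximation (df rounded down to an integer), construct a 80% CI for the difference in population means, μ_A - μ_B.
(32.39, 38.61)

Difference: x̄₁ - x̄₂ = 35.50
SE = √(s₁²/n₁ + s₂²/n₂) = √(12.3²/54 + 15.1²/75) = 2.4170
df = 125.01 → 125 (Welch–Satterthwaite, rounded down)
t* = 1.288

CI: 35.50 ± 1.288 · 2.4170 = 35.50 ± 3.11 = (32.39, 38.61)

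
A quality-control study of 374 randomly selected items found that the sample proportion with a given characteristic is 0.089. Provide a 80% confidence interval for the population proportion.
(0.070, 0.108)

Proportion CI:
SE = √(p̂(1-p̂)/n) = √(0.089 · 0.911 / 374) = 0.01472

z* = 1.282
Margin = z* · SE = 1.282 · 0.01472 = 0.0189

CI: 0.089 ± 0.0189 = (0.070, 0.108)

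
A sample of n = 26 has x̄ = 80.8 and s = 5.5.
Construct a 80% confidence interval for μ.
(79.38, 82.22)

t-interval (σ unknown):
df = n - 1 = 25
t* = 1.316 for 80% confidence

Margin of error = t* · s/√n = 1.316 · 5.5/√26 = 1.42

CI: (79.38, 82.22)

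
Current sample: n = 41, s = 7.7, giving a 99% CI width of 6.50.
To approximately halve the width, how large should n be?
n ≈ 164

CI width ∝ 1/√n
To reduce width by factor 2, need √n to grow by 2 → need 2² = 4 times as many samples.

Current: n = 41, width = 6.50
New: n = 164, width ≈ 3.13

Width reduced by factor of 6.50/3.13 = 2.08.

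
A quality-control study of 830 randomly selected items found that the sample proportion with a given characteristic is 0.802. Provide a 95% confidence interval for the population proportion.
(0.775, 0.829)

Proportion CI:
SE = √(p̂(1-p̂)/n) = √(0.802 · 0.198 / 830) = 0.01383

z* = 1.960
Margin = z* · SE = 1.960 · 0.01383 = 0.0271

CI: 0.802 ± 0.0271 = (0.775, 0.829)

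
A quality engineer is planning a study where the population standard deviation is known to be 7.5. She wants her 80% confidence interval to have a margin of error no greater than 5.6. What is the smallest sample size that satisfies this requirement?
n ≥ 3

For margin E ≤ 5.6:
n ≥ (z* · σ / E)²
n ≥ (1.282 · 7.5 / 5.6)²
n ≥ 2.95

Minimum n = 3 (rounding up)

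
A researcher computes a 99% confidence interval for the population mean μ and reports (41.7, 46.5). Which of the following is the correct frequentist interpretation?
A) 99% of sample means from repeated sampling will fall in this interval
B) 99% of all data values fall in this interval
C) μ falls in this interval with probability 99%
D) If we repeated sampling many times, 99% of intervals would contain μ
D

A) Wrong — coverage applies to intervals containing μ, not to future x̄ values.
B) Wrong — a CI is about the parameter μ, not individual data values.
C) Wrong — μ is fixed; the randomness lives in the interval, not in μ.
D) Correct — this is the frequentist long-run coverage interpretation.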